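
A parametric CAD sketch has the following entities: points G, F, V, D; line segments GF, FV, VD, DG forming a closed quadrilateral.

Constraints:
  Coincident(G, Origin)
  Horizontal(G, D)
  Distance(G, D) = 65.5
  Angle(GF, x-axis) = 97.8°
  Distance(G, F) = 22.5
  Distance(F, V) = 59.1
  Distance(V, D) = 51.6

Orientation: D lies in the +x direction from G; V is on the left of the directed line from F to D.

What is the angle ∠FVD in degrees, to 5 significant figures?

80.955°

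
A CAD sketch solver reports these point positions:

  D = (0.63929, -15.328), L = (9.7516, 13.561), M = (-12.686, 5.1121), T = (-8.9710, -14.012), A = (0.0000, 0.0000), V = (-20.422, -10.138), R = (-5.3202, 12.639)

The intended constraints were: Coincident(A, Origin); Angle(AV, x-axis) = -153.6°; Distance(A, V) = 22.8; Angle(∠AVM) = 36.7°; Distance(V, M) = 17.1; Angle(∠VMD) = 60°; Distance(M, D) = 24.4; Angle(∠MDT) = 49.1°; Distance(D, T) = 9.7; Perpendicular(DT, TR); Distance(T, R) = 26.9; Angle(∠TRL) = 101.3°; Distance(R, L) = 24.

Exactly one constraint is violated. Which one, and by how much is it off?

Distance(R, L) = 24 — off by 8.90.

A = (0.00, 0.00) ✓; AV at -153.6° ✓; |AV| = 22.80 ✓; ∠AVM = 36.70° ✓; |VM| = 17.10 ✓; ∠VMD = 60.00° ✓; |MD| = 24.40 ✓; ∠MDT = 49.10° ✓; |DT| = 9.700 ✓; ∠(DT, TR) = 90.00° ✓; |TR| = 26.90 ✓; ∠TRL = 101.3° ✓; |RL| = 15.10 ✗.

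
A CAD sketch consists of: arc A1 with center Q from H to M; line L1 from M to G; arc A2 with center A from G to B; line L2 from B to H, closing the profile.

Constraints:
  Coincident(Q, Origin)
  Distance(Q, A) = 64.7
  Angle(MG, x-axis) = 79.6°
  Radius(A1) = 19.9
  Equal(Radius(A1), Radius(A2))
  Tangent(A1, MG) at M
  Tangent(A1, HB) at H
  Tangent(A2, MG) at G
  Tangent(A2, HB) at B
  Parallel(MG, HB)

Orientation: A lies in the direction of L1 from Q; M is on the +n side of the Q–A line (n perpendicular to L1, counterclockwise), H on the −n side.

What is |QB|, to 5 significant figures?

67.691

The slot axis is L1's direction at 79.6°, so u = (cos 79.6°, sin 79.6°) = (0.18052, 0.98357) and n = (−sin 79.6°, cos 79.6°) = (-0.98357, 0.18052). Q is at the origin and A lies 64.7 along u from Q, so A = 64.7·u = (11.680, 63.637). Tangency of A1 to both parallel lines with radius 19.9 puts M and H at Q ± 19.9·n: M = (-19.573, 3.5923), H = (19.573, -3.5923). Equal radii place G and B the same way about A: G = A + 19.9·n = (-7.8935, 67.229), B = A − 19.9·n = (31.253, 60.045). Then |QB| = |B − Q| = 67.691.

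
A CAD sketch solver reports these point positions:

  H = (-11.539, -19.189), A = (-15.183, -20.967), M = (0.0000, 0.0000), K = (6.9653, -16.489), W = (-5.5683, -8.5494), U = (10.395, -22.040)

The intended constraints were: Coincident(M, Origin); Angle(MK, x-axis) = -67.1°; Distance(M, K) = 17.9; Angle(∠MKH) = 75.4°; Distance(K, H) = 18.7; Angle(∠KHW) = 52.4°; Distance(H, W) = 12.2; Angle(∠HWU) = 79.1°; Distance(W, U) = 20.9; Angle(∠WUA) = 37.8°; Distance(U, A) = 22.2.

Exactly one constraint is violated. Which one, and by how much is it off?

Distance(U, A) = 22.2 — off by 3.40.

M = (0.00, 0.00) ✓; MK at -67.10° ✓; |MK| = 17.90 ✓; ∠MKH = 75.40° ✓; |KH| = 18.70 ✓; ∠KHW = 52.40° ✓; |HW| = 12.20 ✓; ∠HWU = 79.10° ✓; |WU| = 20.90 ✓; ∠WUA = 37.80° ✓; |UA| = 25.60 ✗.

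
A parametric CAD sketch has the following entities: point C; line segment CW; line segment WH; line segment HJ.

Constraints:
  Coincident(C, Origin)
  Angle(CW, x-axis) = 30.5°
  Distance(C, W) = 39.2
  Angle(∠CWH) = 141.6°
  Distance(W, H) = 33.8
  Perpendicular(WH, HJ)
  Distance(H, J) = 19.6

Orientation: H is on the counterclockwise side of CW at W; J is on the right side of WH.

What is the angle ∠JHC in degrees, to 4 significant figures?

110.7°

C is at the origin; CW runs at 30.5° with length 39.2, so W = 39.2·(cos 30.5°, sin 30.5°) = (33.78, 19.90). ∠CWH = 141.6°, so WH runs at 30.5° + (180° − 141.6°) = 68.90° from the x-axis; with |WH| = 33.8, H = W + 33.8·(cos 68.90°, sin 68.90°) = (45.94, 51.43). WH ⟂ HJ; with |HJ| = 19.6 on the right of WH, J = H + 19.6·(0.9330, -0.3600) = (64.23, 44.37). Then cos ∠JHC = HJ·HC / (|HJ||HC|), giving 110.7°.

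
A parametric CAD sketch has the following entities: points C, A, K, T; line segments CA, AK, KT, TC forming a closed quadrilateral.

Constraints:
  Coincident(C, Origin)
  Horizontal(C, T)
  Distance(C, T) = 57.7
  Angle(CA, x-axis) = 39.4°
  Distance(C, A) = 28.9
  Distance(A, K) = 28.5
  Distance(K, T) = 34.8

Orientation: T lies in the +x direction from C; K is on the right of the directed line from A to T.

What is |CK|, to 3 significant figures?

26.4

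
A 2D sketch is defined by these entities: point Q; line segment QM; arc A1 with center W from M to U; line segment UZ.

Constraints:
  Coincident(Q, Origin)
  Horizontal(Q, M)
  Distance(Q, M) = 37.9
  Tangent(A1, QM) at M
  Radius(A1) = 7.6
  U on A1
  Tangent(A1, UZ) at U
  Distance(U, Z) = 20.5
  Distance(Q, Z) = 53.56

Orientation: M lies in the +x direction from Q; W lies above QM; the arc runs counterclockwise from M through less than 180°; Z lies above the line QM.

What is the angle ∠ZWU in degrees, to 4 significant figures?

69.66°

Checks: |WU| = 7.600 ✓; ∠(WU, UZ) = 90.00° ✓; |UZ| = 20.50 ✓; |QZ| = 53.56 ✓.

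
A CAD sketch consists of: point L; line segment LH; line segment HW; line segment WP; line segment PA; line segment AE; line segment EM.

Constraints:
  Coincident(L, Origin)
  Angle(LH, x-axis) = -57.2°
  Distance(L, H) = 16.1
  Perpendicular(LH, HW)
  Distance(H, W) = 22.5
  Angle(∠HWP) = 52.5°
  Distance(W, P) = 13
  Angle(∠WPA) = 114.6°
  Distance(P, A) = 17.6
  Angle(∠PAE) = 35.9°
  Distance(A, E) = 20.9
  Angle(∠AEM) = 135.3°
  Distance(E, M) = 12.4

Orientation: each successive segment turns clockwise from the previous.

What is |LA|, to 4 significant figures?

10.05

L is at the origin; LH runs at -57.2° with length 16.1, so H = (8.722, -13.53). The perpendicularity gives HW at right angles to LH, so HW runs at -147.2°; with |HW| = 22.5, W = (-10.19, -25.72). ∠HWP = 52.5° gives WP at 85.30° from the x-axis; with |WP| = 13.0, P = (-9.126, -12.77). ∠WPA = 114.6° gives PA at 19.90° from the x-axis; with |PA| = 17.6, A = (7.423, -6.775). Then |LA| = |A − L| = 10.05.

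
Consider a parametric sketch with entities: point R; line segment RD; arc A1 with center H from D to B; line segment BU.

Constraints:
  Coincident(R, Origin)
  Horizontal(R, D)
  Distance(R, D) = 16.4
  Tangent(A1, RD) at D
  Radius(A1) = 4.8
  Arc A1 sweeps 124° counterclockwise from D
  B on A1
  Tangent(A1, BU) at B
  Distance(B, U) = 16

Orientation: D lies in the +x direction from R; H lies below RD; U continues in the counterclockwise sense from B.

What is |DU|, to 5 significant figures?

21.335

On A1, D sits at bearing 90° from H; a 124° counterclockwise sweep puts B at bearing 214°, so B = H + 4.8·(cos 214°, sin 214°) = (12.421, -7.4841). Since A1 is tangent to BU there, HB ⟂ BU, so BU runs along (−sin 214°, cos 214°); with |BU| = 16.0, U = (21.368, -20.749). Then |DU| = |U − D| = 21.335.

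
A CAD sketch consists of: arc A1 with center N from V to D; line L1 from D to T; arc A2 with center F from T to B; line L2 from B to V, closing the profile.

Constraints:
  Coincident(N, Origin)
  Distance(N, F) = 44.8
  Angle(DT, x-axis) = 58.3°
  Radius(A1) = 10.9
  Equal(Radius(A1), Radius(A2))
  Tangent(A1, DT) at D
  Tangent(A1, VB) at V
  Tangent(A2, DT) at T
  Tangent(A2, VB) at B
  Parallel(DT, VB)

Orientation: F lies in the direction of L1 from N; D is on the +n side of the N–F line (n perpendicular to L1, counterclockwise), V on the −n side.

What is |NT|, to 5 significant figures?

46.107

Tangency of A1 to both parallel lines with radius 10.9 puts D and V at N ± 10.9·n: D = (-9.2738, 5.7276), V = (9.2738, -5.7276). Equal radii place T and B the same way about F: T = F + 10.9·n = (14.267, 43.844), B = F − 10.9·n = (32.815, 32.389). Then |NT| = |T − N| = 46.107.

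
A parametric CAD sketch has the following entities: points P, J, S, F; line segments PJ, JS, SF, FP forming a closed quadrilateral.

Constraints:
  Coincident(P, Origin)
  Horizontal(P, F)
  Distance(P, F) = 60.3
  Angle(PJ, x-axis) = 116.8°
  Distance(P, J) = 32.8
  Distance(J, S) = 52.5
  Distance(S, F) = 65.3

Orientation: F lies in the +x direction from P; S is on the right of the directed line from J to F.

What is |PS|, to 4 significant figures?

21.52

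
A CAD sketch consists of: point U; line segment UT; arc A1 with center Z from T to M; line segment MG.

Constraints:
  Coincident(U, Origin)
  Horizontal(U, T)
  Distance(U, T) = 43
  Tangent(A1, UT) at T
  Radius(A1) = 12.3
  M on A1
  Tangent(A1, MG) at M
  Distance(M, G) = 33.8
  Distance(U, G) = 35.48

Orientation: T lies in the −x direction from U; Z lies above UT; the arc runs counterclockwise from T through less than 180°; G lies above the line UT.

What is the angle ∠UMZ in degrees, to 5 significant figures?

153.78°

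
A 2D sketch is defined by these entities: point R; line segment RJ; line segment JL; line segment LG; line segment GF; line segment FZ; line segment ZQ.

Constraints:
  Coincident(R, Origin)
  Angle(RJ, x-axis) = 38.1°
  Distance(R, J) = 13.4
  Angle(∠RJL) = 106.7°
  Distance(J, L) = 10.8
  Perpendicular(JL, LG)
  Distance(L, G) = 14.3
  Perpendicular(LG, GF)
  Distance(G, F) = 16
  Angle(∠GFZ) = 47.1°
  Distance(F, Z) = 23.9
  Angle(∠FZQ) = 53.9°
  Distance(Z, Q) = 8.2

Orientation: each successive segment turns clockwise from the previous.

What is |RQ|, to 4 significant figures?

18.32

R is at the origin; RJ runs at 38.1° with length 13.4, so J = (10.54, 8.268). ∠RJL = 106.7° gives JL at -35.20° from the x-axis; with |JL| = 10.8, L = (19.37, 2.043). JL is perpendicular to LG, so LG runs at -125.2°; with |LG| = 14.3, G = (11.13, -9.642). LG ⟂ GF, so GF runs at 144.8°; with |GF| = 16.0, F = (-1.947, -0.4194). ∠GFZ = 47.1° gives FZ at 11.90° from the x-axis; with |FZ| = 23.9, Z = (21.44, 4.509). ∠FZQ = 53.9° gives ZQ at -114.2° from the x-axis; with |ZQ| = 8.2, Q = (18.08, -2.971). Then |RQ| = |Q − R| = 18.32.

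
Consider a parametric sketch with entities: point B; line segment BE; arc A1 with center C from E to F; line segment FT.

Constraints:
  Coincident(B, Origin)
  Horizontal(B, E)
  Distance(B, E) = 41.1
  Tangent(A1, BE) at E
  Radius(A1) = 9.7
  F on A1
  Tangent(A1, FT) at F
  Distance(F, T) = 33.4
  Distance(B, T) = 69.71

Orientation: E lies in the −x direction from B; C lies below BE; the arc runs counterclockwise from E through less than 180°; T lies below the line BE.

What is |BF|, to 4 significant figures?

51.28

Checks: ∠(CE, EB) = 90.00° ✓; |CF| = 9.700 ✓; ∠(CF, FT) = 90.00° ✓; |FT| = 33.40 ✓; |BT| = 69.71 ✓.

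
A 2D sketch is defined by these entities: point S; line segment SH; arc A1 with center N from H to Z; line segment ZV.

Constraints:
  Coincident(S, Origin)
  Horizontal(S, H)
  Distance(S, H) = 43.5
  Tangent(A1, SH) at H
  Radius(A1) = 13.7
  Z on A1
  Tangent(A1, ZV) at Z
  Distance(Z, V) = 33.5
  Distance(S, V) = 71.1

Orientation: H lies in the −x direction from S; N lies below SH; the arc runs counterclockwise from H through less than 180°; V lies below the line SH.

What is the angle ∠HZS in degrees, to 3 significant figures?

34.1°

S is at the origin; S and H share the same y with |SH| = 43.5 and H on the −x side, so H = (-43.5, 0.00). Since A1 is tangent to SH there, NH ⟂ SH, so N = H + (0, -13.7) = (-43.5, -13.7). Since NZ ⟂ ZV (tangency), |NV| = √(13.7² + 33.5²) = 36.2 regardless of where Z sits on A1. So V lies on both circle(S, 71.1) and circle(N, 36.2); the below-SH intersection is V = (-51.5, -49.0). Z is the foot of the tangent from V: Z = (-57.0, -15.9).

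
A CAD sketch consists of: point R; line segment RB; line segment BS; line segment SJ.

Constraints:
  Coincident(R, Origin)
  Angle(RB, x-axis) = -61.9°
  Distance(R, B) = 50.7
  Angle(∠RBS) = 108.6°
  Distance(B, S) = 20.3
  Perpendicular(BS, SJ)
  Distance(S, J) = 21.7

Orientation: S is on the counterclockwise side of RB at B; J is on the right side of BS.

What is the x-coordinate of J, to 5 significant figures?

47.483

∠RBS = 108.6°, so BS runs at -61.9° + (180° − 108.6°) = 9.5000° from the x-axis; with |BS| = 20.3, S = B + 20.3·(cos 9.5000°, sin 9.5000°) = (43.902, -41.373). BS ⟂ SJ; with |SJ| = 21.7 on the right of BS, J = S + 21.7·(0.16505, -0.98629) = (47.483, -62.776). So J.x = 47.483.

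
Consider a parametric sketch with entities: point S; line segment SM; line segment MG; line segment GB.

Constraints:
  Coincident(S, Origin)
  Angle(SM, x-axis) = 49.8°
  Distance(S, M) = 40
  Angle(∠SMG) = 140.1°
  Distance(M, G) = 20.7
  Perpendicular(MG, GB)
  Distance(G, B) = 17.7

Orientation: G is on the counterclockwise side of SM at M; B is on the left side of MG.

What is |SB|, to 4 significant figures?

52.00

S is at the origin; SM runs at 49.8° with length 40.0, so M = 40.0·(cos 49.8°, sin 49.8°) = (25.82, 30.55). ∠SMG = 140.1°, so MG runs at 49.8° + (180° − 140.1°) = 89.70° from the x-axis; with |MG| = 20.7, G = M + 20.7·(cos 89.70°, sin 89.70°) = (25.93, 51.25). MG is perpendicular to GB; with |GB| = 17.7 on the left of MG, B = G + 17.7·(-1.000, 0.005236) = (8.227, 51.34). Then |SB| = |B − S| = 52.00.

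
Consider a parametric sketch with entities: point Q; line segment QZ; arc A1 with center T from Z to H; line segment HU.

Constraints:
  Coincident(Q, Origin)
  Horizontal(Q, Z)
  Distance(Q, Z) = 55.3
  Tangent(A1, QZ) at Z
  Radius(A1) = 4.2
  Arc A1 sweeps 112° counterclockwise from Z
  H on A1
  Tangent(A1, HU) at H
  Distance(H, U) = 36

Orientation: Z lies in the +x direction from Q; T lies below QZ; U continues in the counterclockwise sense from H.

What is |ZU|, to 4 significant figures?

40.31

Q is at the origin; QZ is horizontal with |QZ| = 55.3 and Z on the +x side, so Z = (55.30, 0.000). The tangent condition forces TZ to be normal to QZ, so T = Z + (0, -4.2) = (55.30, -4.200). On A1, Z sits at bearing 90° from T; a 112° counterclockwise sweep puts H at bearing 202°, so H = T + 4.2·(cos 202°, sin 202°) = (51.41, -5.773). The tangent condition forces TH to be normal to HU, so HU runs along (−sin 202°, cos 202°); with |HU| = 36.0, U = (64.89, -39.15). Then |ZU| = |U − Z| = 40.31.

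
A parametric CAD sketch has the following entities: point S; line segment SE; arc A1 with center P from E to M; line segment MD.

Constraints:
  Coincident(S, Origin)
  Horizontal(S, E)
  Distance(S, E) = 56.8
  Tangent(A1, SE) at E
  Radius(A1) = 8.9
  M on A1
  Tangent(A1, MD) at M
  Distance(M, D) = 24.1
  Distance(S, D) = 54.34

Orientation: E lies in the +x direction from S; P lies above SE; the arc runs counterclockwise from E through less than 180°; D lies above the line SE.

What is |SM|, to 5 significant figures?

64.537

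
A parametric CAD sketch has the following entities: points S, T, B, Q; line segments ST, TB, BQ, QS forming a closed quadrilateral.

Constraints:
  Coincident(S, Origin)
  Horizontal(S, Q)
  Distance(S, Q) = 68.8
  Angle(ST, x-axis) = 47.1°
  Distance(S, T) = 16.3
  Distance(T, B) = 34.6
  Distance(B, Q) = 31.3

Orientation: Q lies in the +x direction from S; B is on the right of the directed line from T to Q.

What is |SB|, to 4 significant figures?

39.76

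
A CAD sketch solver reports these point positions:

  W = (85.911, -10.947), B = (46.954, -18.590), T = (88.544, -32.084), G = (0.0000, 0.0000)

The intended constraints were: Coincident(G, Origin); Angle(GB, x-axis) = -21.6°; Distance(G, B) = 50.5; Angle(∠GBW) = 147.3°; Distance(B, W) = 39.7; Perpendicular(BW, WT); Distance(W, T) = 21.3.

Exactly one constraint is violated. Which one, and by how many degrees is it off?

Perpendicular(BW, WT) — off by 4.00°.

G = (0.00, 0.00) ✓; GB at -21.60° ✓; |GB| = 50.50 ✓; ∠GBW = 147.3° ✓; |BW| = 39.70 ✓; ∠(BW, WT) = 94.00° ✗; |WT| = 21.30 ✓.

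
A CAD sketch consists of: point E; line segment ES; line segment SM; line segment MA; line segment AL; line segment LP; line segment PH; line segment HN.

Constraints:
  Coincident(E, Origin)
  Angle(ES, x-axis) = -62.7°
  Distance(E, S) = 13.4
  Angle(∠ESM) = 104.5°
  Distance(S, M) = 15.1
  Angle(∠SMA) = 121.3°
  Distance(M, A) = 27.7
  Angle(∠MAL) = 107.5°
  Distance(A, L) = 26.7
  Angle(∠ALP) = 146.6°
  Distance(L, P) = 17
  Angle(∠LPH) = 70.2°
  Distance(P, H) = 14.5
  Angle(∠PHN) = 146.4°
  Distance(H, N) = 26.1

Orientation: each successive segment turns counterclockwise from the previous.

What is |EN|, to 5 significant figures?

16.053

E is at the origin; ES runs at -62.7° with length 13.4, so S = (6.1459, -11.907). ∠ESM = 104.5° gives SM at 12.800° from the x-axis; with |SM| = 15.1, M = (20.871, -8.5621). ∠SMA = 121.3° gives MA at 71.500° from the x-axis; with |MA| = 27.7, A = (29.660, 17.706). ∠MAL = 107.5° gives AL at 144.00° from the x-axis; with |AL| = 26.7, L = (8.0592, 33.400). ∠ALP = 146.6° gives LP at 177.40° from the x-axis; with |LP| = 17.0, P = (-8.9233, 34.172). ∠LPH = 70.2° gives PH at -72.800° from the x-axis; with |PH| = 14.5, H = (-4.6355, 20.320). ∠PHN = 146.4° gives HN at -39.200° from the x-axis; with |HN| = 26.1, N = (15.591, 3.8240). Then |EN| = |N − E| = 16.053.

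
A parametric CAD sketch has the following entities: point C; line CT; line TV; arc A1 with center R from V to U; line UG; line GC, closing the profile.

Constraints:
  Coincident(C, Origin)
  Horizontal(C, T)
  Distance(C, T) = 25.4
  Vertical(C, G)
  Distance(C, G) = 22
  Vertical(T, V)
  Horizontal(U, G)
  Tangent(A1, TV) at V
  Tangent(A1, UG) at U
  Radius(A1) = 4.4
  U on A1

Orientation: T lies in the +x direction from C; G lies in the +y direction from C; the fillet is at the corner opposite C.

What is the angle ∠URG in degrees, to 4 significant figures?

78.17°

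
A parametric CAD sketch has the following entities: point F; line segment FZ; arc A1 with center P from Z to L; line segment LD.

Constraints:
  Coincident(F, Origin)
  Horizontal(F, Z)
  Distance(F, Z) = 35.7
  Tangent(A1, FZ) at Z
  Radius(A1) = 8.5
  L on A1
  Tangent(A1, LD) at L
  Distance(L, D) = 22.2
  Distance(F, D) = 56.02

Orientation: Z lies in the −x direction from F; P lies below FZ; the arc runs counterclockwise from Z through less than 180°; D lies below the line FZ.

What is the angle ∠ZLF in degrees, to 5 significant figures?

30.843°

Checks: |FZ| = 35.70 ✓; |PL| = 8.500 ✓; ∠(PL, LD) = 90.00° ✓; |LD| = 22.20 ✓; |FD| = 56.02 ✓.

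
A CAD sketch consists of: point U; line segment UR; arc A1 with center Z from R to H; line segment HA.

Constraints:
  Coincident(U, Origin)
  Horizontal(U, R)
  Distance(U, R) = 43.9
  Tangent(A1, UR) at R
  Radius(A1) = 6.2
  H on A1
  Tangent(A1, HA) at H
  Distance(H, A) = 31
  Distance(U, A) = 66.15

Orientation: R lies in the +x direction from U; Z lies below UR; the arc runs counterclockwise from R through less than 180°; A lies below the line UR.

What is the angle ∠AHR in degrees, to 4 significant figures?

118.3°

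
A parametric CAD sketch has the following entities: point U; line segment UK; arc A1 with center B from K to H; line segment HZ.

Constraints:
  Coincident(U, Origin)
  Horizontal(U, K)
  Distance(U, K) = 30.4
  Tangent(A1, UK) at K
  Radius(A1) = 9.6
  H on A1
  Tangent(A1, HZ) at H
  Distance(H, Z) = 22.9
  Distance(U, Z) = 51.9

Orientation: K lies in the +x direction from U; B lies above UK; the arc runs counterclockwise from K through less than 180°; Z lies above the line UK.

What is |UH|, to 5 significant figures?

41.062

Checks: U.y = 0.00, K.y = 0.00 ✓; |BH| = 9.600 ✓; ∠(BH, HZ) = 90.00° ✓; |HZ| = 22.90 ✓; |UZ| = 51.90 ✓.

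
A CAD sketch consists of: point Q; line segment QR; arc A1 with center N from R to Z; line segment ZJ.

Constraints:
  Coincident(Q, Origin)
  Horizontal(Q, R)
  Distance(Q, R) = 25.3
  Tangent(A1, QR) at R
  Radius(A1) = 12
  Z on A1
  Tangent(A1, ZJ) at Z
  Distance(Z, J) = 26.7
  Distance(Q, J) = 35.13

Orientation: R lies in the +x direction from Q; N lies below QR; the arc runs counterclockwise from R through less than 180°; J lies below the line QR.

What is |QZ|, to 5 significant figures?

16.307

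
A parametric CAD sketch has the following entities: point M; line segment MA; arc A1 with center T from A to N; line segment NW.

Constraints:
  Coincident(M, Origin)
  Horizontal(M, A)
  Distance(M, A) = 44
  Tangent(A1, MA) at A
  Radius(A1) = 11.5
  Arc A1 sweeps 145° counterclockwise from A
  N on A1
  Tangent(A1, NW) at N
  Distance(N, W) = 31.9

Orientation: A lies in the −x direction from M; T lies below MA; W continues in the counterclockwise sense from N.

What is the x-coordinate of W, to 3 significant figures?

-24.5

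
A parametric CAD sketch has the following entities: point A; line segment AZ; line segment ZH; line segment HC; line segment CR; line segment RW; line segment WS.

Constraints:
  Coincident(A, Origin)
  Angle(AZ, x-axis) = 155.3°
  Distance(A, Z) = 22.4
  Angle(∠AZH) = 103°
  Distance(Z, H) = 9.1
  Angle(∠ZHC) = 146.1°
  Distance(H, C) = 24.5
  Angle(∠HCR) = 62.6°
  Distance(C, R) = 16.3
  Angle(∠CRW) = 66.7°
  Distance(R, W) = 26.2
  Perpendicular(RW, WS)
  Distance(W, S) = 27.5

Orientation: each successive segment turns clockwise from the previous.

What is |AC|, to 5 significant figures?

35.427

A is at the origin; AZ runs at 155.3° with length 22.4, so Z = (-20.351, 9.3602). ∠AZH = 103.0° gives ZH at 78.300° from the x-axis; with |ZH| = 9.1, H = (-18.505, 18.271). ∠ZHC = 146.1° gives HC at 44.400° from the x-axis; with |HC| = 24.5, C = (-1.0006, 35.413). Then |AC| = |C − A| = 35.427.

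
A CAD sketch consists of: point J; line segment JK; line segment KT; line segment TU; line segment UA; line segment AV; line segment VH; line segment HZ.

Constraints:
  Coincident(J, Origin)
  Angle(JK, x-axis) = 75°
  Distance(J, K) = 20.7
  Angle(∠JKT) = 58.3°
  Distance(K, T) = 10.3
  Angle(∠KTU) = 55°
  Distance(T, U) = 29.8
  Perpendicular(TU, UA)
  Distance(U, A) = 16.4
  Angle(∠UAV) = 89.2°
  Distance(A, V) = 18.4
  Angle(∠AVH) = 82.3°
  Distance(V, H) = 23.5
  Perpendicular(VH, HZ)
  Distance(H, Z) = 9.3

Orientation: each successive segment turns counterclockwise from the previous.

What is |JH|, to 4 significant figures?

3.562

∠UAV = 89.2° gives AV at 142.5° from the x-axis; with |AV| = 18.4, V = (14.44, 22.64). ∠AVH = 82.3° gives VH at -119.8° from the x-axis; with |VH| = 23.5, H = (2.766, 2.244). Then |JH| = |H − J| = 3.562.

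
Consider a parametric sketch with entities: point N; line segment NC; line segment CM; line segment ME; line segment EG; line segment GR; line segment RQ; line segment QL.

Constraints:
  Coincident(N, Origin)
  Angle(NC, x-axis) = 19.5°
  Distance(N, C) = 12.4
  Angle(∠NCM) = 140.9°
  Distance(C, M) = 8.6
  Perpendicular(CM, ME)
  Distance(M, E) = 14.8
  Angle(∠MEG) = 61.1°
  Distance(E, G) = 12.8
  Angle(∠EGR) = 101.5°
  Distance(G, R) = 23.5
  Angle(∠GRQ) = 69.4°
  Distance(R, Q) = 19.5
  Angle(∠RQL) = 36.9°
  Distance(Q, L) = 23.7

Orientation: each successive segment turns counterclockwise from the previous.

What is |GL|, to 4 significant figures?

10.95

∠GRQ = 69.4° gives RQ at 96.60° from the x-axis; with |RQ| = 19.5, Q = (23.54, 20.09). ∠RQL = 36.9° gives QL at -120.3° from the x-axis; with |QL| = 23.7, L = (11.58, -0.3740). Then |GL| = |L − G| = 10.95.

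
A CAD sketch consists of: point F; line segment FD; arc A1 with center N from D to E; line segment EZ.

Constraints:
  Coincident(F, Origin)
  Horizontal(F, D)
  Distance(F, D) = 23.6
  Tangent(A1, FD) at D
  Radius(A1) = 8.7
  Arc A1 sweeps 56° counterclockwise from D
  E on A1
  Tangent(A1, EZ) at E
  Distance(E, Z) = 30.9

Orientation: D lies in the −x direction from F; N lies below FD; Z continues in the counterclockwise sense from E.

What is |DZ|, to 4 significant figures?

38.31

F is at the origin; F and D share the same y with |FD| = 23.6 and D on the −x side, so D = (-23.60, 0.000). The tangent condition forces ND to be normal to FD, so N = D + (0, -8.7) = (-23.60, -8.700). On A1, D sits at bearing 90° from N; a 56° counterclockwise sweep puts E at bearing 146°, so E = N + 8.7·(cos 146°, sin 146°) = (-30.81, -3.835). Tangency of A1 to EZ means the radius NE is perpendicular to EZ, so EZ runs along (−sin 146°, cos 146°); with |EZ| = 30.9, Z = (-48.09, -29.45). Then |DZ| = |Z − D| = 38.31.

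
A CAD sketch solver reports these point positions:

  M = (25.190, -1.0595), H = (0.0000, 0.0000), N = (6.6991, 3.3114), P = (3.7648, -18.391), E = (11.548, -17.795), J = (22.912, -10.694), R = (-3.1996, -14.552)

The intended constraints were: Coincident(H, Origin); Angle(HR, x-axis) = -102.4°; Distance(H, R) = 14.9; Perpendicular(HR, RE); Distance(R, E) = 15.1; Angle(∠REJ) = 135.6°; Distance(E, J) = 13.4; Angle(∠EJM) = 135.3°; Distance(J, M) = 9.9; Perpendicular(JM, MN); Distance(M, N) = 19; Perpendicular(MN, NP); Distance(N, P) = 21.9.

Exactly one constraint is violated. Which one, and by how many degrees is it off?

Perpendicular(MN, NP) — off by 5.60°.

H = (0.00, 0.00) ✓; HR at -102.4° ✓; |HR| = 14.90 ✓; ∠(HR, RE) = 90.00° ✓; |RE| = 15.10 ✓; ∠REJ = 135.6° ✓; |EJ| = 13.40 ✓; ∠EJM = 135.3° ✓; |JM| = 9.900 ✓; ∠(JM, MN) = 90.00° ✓; |MN| = 19.00 ✓; ∠(MN, NP) = 95.60° ✗; |NP| = 21.90 ✓.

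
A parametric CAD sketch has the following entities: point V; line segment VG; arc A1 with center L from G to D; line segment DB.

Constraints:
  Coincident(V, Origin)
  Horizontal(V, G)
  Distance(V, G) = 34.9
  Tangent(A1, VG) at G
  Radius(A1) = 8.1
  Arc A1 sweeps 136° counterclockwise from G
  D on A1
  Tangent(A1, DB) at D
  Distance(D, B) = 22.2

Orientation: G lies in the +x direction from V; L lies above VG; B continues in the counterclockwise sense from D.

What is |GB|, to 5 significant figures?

31.117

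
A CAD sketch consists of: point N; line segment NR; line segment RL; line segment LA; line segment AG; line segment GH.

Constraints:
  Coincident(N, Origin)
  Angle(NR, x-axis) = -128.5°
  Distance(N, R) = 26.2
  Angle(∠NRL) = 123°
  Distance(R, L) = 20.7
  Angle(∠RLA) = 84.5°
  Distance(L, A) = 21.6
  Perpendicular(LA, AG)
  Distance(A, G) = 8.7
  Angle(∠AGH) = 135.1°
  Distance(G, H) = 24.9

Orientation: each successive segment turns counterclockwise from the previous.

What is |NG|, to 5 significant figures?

24.275

∠RLA = 84.5° gives LA at 24.000° from the x-axis; with |LA| = 21.6, A = (9.9909, -31.349). LA ⟂ AG, so AG runs at 114.00°; with |AG| = 8.7, G = (6.4523, -23.401). Then |NG| = |G − N| = 24.275.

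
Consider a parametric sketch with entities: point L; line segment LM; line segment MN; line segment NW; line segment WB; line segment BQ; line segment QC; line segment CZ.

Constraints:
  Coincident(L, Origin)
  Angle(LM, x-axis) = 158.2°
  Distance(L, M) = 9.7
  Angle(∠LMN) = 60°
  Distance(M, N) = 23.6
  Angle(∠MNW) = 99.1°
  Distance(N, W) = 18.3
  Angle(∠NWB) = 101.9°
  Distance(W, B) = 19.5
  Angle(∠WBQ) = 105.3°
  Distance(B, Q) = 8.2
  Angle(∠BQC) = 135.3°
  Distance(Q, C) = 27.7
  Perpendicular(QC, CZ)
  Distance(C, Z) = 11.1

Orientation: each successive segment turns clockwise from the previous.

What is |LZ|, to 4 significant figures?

20.80

L is at the origin; LM runs at 158.2° with length 9.7, so M = (-9.006, 3.602). ∠LMN = 60.0° gives MN at 38.20° from the x-axis; with |MN| = 23.6, N = (9.540, 18.20). ∠MNW = 99.1° gives NW at -42.70° from the x-axis; with |NW| = 18.3, W = (22.99, 5.786). ∠NWB = 101.9° gives WB at -120.8° from the x-axis; with |WB| = 19.5, B = (13.00, -10.96). ∠WBQ = 105.3° gives BQ at 164.5° from the x-axis; with |BQ| = 8.2, Q = (5.102, -8.772). ∠BQC = 135.3° gives QC at 119.8° from the x-axis; with |QC| = 27.7, C = (-8.664, 15.27). QC is perpendicular to CZ, so CZ runs at 29.80°; with |CZ| = 11.1, Z = (0.9683, 20.78). Then |LZ| = |Z − L| = 20.80.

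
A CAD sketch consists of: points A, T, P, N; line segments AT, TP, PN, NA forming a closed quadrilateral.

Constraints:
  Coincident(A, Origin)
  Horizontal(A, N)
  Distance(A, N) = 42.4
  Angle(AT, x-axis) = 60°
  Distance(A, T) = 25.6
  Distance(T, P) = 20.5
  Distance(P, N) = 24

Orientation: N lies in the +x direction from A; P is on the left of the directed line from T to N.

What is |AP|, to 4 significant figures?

40.03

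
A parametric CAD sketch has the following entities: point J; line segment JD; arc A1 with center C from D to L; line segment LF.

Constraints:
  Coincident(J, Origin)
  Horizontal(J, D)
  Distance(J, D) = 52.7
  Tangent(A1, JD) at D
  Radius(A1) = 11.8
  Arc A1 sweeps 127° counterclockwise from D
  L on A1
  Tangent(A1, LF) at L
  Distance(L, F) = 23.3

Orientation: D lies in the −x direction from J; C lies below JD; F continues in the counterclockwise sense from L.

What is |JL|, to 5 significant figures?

64.936

Tangency of A1 to JD means the radius CD is perpendicular to JD, so C = D + (0, -11.8) = (-52.700, -11.800). On A1, D sits at bearing 90° from C; a 127° counterclockwise sweep puts L at bearing 217°, so L = C + 11.8·(cos 217°, sin 217°) = (-62.124, -18.901). Then |JL| = |L − J| = 64.936.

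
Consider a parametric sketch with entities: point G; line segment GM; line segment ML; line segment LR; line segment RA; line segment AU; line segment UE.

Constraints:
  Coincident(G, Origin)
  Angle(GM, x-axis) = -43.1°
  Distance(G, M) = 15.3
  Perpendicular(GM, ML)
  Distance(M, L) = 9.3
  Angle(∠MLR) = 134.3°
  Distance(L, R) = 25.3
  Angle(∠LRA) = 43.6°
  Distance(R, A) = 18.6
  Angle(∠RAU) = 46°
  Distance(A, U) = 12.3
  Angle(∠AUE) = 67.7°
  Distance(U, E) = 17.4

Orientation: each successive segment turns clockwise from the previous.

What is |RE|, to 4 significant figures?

7.718

G is at the origin; GM runs at -43.1° with length 15.3, so M = (11.17, -10.45). The perpendicularity gives ML at right angles to GM, so ML runs at -133.1°; with |ML| = 9.3, L = (4.817, -17.24). ∠MLR = 134.3° gives LR at -178.8° from the x-axis; with |LR| = 25.3, R = (-20.48, -17.77). ∠LRA = 43.6° gives RA at 44.80° from the x-axis; with |RA| = 18.6, A = (-7.279, -4.668). ∠RAU = 46.0° gives AU at -89.20° from the x-axis; with |AU| = 12.3, U = (-7.108, -16.97). ∠AUE = 67.7° gives UE at 158.5° from the x-axis; with |UE| = 17.4, E = (-23.30, -10.59). Then |RE| = |E − R| = 7.718.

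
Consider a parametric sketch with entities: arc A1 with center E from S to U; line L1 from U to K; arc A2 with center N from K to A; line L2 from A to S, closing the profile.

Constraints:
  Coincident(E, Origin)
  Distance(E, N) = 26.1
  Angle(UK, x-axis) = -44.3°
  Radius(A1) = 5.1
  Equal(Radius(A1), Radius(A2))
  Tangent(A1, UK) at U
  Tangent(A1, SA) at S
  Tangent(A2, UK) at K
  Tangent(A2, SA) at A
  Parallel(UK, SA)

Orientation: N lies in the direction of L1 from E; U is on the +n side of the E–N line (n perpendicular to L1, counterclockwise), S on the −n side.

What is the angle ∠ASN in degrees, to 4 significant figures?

11.06°

The slot axis is L1's direction at -44.3°, so u = (cos -44.3°, sin -44.3°) = (0.7157, -0.6984) and n = (−sin -44.3°, cos -44.3°) = (0.6984, 0.7157). E is at the origin and N lies 26.1 along u from E, so N = 26.1·u = (18.68, -18.23). Tangency of A1 to both parallel lines with radius 5.1 puts U and S at E ± 5.1·n: U = (3.562, 3.650), S = (-3.562, -3.650). Equal radii place K and A the same way about N: K = N + 5.1·n = (22.24, -14.58), A = N − 5.1·n = (15.12, -21.88). Then cos ∠ASN = SA·SN / (|SA||SN|), giving 11.06°.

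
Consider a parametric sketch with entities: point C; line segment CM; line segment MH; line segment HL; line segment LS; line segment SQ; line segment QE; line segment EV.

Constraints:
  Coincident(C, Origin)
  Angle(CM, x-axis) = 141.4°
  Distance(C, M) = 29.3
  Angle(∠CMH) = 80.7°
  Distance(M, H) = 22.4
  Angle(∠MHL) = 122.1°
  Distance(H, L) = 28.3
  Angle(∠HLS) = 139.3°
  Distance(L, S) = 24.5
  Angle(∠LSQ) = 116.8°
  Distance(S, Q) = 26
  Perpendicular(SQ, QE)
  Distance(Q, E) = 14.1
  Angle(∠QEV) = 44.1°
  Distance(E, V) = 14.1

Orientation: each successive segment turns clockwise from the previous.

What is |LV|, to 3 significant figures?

32.6

C is at the origin; CM runs at 141.4° with length 29.3, so M = (-22.9, 18.3). ∠CMH = 80.7° gives MH at 42.1° from the x-axis; with |MH| = 22.4, H = (-6.28, 33.3). ∠MHL = 122.1° gives HL at -15.8° from the x-axis; with |HL| = 28.3, L = (21.0, 25.6). ∠HLS = 139.3° gives LS at -56.5° from the x-axis; with |LS| = 24.5, S = (34.5, 5.16). ∠LSQ = 116.8° gives SQ at -120° from the x-axis; with |SQ| = 26.0, Q = (21.6, -17.4). SQ ⟂ QE, so QE runs at 150°; with |QE| = 14.1, E = (9.35, -10.4). ∠QEV = 44.1° gives EV at 14.4° from the x-axis; with |EV| = 14.1, V = (23.0, -6.93). Then |LV| = |V − L| = 32.6.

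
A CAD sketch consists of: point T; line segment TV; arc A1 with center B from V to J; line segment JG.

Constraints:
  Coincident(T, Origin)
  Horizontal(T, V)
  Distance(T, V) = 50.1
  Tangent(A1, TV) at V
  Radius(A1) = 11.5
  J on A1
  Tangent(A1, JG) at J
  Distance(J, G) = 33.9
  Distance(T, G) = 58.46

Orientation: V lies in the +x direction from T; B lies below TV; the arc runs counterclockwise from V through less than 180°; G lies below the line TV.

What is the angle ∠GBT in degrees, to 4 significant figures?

82.09°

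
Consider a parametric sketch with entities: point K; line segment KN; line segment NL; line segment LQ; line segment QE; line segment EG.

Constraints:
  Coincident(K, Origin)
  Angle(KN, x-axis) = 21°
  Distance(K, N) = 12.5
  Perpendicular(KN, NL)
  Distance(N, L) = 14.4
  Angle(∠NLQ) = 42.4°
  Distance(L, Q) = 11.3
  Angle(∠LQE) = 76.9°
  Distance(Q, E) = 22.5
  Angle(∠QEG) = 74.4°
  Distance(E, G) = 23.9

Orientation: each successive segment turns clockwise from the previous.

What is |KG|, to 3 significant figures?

35.3

∠LQE = 76.9° gives QE at 50.3° from the x-axis; with |QE| = 22.5, E = (21.1, 13.4). ∠QEG = 74.4° gives EG at -55.3° from the x-axis; with |EG| = 23.9, G = (34.7, -6.24). Then |KG| = |G − K| = 35.3.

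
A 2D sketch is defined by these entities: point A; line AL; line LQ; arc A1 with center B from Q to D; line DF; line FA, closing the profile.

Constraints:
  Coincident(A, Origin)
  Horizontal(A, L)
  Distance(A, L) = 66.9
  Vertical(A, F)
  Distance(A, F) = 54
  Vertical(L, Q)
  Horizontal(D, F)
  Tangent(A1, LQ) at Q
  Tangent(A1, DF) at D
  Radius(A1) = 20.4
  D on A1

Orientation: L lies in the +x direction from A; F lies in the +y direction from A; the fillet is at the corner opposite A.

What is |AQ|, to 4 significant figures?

74.86

The virtual corner opposite A is at (66.90, 54.00). Tangency of A1 to LQ means the radius BQ is perpendicular to LQ and the tangent condition forces BD to be normal to DF, with radius 20.4, so the center B sits 20.4 in from both sides at B = (46.50, 33.60). That places the tangent points at Q = (66.90, 33.60) on LQ and D = (46.50, 54.00) on DF. Then |AQ| = |Q − A| = 74.86.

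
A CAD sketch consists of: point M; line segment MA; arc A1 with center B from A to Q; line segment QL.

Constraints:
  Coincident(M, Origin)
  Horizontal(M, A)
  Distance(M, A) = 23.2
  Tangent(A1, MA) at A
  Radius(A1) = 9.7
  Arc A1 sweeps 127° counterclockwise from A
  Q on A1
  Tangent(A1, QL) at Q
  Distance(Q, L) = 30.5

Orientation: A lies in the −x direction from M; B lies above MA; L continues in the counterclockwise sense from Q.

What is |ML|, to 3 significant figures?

52.3

On A1, A sits at bearing -90° from B; a 127° counterclockwise sweep puts Q at bearing 37°, so Q = B + 9.7·(cos 37°, sin 37°) = (-15.5, 15.5). Since A1 is tangent to QL there, BQ ⟂ QL, so QL runs along (−sin 37°, cos 37°); with |QL| = 30.5, L = (-33.8, 39.9). Then |ML| = |L − M| = 52.3.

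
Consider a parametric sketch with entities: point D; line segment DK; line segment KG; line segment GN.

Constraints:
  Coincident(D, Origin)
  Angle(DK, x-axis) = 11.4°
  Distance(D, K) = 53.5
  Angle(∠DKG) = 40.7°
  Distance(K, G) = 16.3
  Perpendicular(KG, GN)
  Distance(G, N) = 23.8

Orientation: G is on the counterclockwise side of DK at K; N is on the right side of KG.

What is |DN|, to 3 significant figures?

63.5

D is at the origin; DK runs at 11.4° with length 53.5, so K = 53.5·(cos 11.4°, sin 11.4°) = (52.4, 10.6). ∠DKG = 40.7°, so KG runs at 11.4° + (180° − 40.7°) = 151° from the x-axis; with |KG| = 16.3, G = K + 16.3·(cos 151°, sin 151°) = (38.2, 18.6). KG ⟂ GN; with |GN| = 23.8 on the right of KG, N = G + 23.8·(0.489, 0.872) = (49.9, 39.3). Then |DN| = |N − D| = 63.5.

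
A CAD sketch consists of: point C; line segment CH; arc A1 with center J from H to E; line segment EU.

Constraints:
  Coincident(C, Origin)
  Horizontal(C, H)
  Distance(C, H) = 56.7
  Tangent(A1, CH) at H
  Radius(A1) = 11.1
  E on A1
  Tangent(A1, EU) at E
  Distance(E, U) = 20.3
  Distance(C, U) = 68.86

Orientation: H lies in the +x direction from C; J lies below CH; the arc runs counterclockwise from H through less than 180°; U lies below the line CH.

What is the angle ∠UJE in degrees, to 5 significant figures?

61.330°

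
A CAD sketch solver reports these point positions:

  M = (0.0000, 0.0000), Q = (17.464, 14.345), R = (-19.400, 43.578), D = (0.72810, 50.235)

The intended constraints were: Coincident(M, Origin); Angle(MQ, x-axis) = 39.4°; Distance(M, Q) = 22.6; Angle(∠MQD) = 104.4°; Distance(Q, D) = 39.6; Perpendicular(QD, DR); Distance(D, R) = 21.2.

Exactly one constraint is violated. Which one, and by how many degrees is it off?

Perpendicular(QD, DR) — off by 6.70°.

M = (0.00, 0.00) ✓; MQ at 39.40° ✓; |MQ| = 22.60 ✓; ∠MQD = 104.4° ✓; |QD| = 39.60 ✓; ∠(QD, DR) = 83.30° ✗; |DR| = 21.20 ✓.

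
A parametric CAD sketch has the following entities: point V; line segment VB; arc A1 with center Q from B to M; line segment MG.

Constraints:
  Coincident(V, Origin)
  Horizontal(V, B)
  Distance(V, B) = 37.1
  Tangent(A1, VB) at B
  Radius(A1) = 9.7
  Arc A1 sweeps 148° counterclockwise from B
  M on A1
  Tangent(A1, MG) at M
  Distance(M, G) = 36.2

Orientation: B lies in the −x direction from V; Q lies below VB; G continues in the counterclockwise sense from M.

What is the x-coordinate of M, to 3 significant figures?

-42.2

A1 meets VB tangentially, so QB is at right angles to VB, so Q = B + (0, -9.7) = (-37.1, -9.70). On A1, B sits at bearing 90° from Q; a 148° counterclockwise sweep puts M at bearing 238°, so M = Q + 9.7·(cos 238°, sin 238°) = (-42.2, -17.9). So M.x = -42.2.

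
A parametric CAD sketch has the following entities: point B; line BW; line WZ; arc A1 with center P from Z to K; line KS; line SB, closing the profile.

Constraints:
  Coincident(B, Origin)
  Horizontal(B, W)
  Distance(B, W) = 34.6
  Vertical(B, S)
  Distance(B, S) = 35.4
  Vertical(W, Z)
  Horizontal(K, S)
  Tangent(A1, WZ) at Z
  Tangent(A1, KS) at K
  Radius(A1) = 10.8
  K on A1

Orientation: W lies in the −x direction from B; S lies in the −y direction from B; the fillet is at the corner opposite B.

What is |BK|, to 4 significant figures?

42.66

B is at the origin; BW is horizontal with |BW| = 34.6 and W on the −x side, so W = (-34.60, 0.000). B and S share the same x with |BS| = 35.4 and S on the −y side, so S = (0.000, -35.40). The virtual corner opposite B is at (-34.60, -35.40). Since A1 is tangent to WZ there, PZ ⟂ WZ and the tangent condition forces PK to be normal to KS, with radius 10.8, so the center P sits 10.8 in from both sides at P = (-23.80, -24.60). That places the tangent points at Z = (-34.60, -24.60) on WZ and K = (-23.80, -35.40) on KS. Then |BK| = |K − B| = 42.66.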